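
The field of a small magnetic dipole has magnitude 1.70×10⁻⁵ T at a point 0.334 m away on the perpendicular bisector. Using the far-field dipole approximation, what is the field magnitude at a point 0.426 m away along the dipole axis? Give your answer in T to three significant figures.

B ≈ 1.64×10⁻⁵ T

Dipole fields scale as 1/r³ in the far field.
The axial field is twice the equatorial field at the same r, so the geometry factor is 2/1.
B₂ = B₁ · (2/1) · (r₁/r₂)³ = 1.70×10⁻⁵ · 2 · (0.334/0.426)³.
(r₁/r₂)³ = (0.784)³ = 0.482.
B₂ ≈ 1.639×10⁻⁵ T.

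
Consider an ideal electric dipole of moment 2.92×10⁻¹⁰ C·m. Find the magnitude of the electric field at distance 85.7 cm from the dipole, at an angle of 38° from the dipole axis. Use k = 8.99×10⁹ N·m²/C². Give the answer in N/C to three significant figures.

At angle θ the dipole field magnitude is E = (kp/r³)·√(1 + 3cos²θ).
kp/r³ = (8.99×10⁹)(2.92×10⁻¹⁰) / (0.857)³ = 4.171 N/C.
√(1 + 3cos²38°) = √(1 + 3·0.6210) = √2.8629 ≈ 1.6920.
E ≈ 4.171 × 1.692 = 7.057 N/C.

E ≈ 7.06 N/C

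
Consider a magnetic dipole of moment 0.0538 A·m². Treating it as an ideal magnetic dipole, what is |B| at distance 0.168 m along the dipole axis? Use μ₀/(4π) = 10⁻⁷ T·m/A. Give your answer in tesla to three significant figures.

On axis B = (μ₀/4π)·2m/r³.
B = 2·(10⁻⁷)·(0.0538) / (0.168)³ = 2.269×10⁻⁶ T.

B ≈ 2.27×10⁻⁶ T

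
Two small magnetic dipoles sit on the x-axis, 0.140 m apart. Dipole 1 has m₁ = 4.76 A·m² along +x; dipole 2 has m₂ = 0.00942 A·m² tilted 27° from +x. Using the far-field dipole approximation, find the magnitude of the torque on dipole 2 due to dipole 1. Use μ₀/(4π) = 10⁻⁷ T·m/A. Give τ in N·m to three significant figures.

τ ≈ 1.48×10⁻⁶ N·m

Dipole B is on the axis of dipole A, so B₁ there is axial: B₁ = (μ₀/4π)·2m₁/r³ along +x.
B₁ = 2(10⁻⁷)(4.76)/(0.140)³ = 3.469×10⁻⁴ T.
τ = m₂ B₁ sinθ.
τ = (0.00942)(3.469×10⁻⁴)·sin27° = 1.484×10⁻⁶ N·m.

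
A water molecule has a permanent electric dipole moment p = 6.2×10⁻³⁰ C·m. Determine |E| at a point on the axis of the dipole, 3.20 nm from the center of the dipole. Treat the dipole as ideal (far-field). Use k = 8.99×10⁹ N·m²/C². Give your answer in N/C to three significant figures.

E ≈ 3.40×10⁶ N/C

On the dipole axis E = 2kp/r³.
E = 2·(8.99×10⁹)(6.20×10⁻³⁰) / (3.20×10⁻⁹)³ = 3.402×10⁶ N/C.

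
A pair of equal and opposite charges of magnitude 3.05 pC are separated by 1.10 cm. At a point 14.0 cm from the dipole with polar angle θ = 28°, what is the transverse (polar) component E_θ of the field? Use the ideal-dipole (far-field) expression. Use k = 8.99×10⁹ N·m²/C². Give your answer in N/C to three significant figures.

Dipole moment p = qd = (3.05×10⁻¹² C)(0.0110 m) = 3.355×10⁻¹⁴ C·m.
For a dipole, E_θ = (kp sinθ)/r³.
kp/r³ = (8.99×10⁹)(3.355×10⁻¹⁴)/(0.140)³ = 0.1099 N/C.
E_θ = 0.1099·sin28° = 0.05160 N/C.

E_θ ≈ 0.0516 N/C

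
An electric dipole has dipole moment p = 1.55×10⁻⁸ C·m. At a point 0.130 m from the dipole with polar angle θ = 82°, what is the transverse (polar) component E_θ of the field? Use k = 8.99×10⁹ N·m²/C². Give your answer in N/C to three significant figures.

For a dipole, E_θ = (kp sinθ)/r³.
kp/r³ = (8.99×10⁹)(1.55×10⁻⁸)/(0.130)³ = 6.343×10⁴ N/C.
E_θ = 6.343×10⁴·sin82° = 6.281×10⁴ N/C.

E_θ ≈ 6.28×10⁴ N/C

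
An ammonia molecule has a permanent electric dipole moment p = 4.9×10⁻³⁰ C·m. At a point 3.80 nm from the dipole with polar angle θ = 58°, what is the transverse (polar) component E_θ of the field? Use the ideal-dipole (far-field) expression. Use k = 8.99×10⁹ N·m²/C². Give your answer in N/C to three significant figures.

E_θ ≈ 6.81×10⁵ N/C

For a dipole, E_θ = (kp sinθ)/r³.
kp/r³ = (8.99×10⁹)(4.90×10⁻³⁰)/(3.80×10⁻⁹)³ = 8.028×10⁵ N/C.
E_θ = 8.028×10⁵·sin58° = 6.808×10⁵ N/C.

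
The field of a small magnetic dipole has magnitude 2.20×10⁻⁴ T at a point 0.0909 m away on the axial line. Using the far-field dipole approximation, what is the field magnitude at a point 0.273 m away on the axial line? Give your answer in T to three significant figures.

Dipole fields scale as 1/r³ in the far field; the geometry is the same at both points.
B₂ = B₁ · (r₁/r₂)³ = 2.20×10⁻⁴ · (0.0909/0.273)³.
(r₁/r₂)³ = (0.333)³ = 0.03692.
B₂ ≈ 8.121×10⁻⁶ T.

B ≈ 8.12×10⁻⁶ T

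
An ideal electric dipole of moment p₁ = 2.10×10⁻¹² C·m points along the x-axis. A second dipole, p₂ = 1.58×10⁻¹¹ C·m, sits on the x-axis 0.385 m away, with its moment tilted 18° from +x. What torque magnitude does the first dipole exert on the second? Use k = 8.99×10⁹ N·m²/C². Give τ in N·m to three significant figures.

The second dipole sits on the axis of the first, so the field there is axial: E₁ = 2kp₁/r³ along +x.
E₁ = 2(8.99×10⁹)(2.10×10⁻¹²)/(0.385)³ = 0.6616 N/C.
Torque on the second dipole: τ = p₂ E₁ sinθ.
τ = (1.58×10⁻¹¹)(0.6616)·sin18° = 3.230×10⁻¹² N·m.

τ ≈ 3.23×10⁻¹² N·m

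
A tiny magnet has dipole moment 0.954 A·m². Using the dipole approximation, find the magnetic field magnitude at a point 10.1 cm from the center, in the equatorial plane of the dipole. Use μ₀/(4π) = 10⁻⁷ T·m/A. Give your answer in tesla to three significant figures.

In the equatorial plane B = (μ₀/4π)·m/r³ (half the axial value).
B = (10⁻⁷)·(0.954) / (0.101)³ = 9.259×10⁻⁵ T.

B ≈ 9.26×10⁻⁵ T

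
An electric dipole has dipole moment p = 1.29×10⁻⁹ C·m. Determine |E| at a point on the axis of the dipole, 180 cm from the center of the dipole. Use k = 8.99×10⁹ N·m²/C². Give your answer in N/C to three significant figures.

E ≈ 3.98 N/C

On the dipole axis E = 2kp/r³.
E = 2·(8.99×10⁹)(1.29×10⁻⁹) / (1.80)³ = 3.977 N/C.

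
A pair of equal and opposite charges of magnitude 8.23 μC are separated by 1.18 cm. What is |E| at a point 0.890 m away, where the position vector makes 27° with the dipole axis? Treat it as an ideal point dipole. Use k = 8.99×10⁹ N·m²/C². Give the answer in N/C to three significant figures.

Dipole moment p = qd = (8.23×10⁻⁶ C)(0.0118 m) = 9.711×10⁻⁸ C·m.
At angle θ the dipole field magnitude is E = (kp/r³)·√(1 + 3cos²θ).
kp/r³ = (8.99×10⁹)(9.711×10⁻⁸) / (0.890)³ = 1238 N/C.
√(1 + 3cos²27°) = √(1 + 3·0.7939) = √3.3817 ≈ 1.8389.
E ≈ 1238 × 1.839 = 2277 N/C.

E ≈ 2280 N/C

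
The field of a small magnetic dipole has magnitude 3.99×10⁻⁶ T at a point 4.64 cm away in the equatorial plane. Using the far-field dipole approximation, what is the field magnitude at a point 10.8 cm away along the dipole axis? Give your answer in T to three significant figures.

B ≈ 6.33×10⁻⁷ T

Dipole fields scale as 1/r³ in the far field.
The axial field is twice the equatorial field at the same r, so the geometry factor is 2/1.
B₂ = B₁ · (2/1) · (r₁/r₂)³ = 3.99×10⁻⁶ · 2 · (4.64/10.8)³.
(r₁/r₂)³ = (0.4296)³ = 0.0793.
B₂ ≈ 6.328×10⁻⁷ T.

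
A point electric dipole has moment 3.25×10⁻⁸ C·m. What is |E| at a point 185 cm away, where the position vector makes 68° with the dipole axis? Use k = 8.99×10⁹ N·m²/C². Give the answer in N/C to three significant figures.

E ≈ 55.0 N/C

At angle θ the dipole field magnitude is E = (kp/r³)·√(1 + 3cos²θ).
kp/r³ = (8.99×10⁹)(3.25×10⁻⁸) / (1.85)³ = 46.15 N/C.
√(1 + 3cos²68°) = √(1 + 3·0.1403) = √1.4210 ≈ 1.1921.
E ≈ 46.15 × 1.192 = 55.01 N/C.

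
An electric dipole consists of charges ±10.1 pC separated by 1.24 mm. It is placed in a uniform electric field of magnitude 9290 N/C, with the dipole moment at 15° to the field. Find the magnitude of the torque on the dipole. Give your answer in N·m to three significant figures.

τ ≈ 3.01×10⁻¹¹ N·m

Dipole moment p = qd = (1.01×10⁻¹¹ C)(0.00124 m) = 1.252×10⁻¹⁴ C·m.
Torque on an electric dipole: τ = pE sinθ.
τ = (1.252×10⁻¹⁴)(9290)·sin15° = 3.010×10⁻¹¹ N·m.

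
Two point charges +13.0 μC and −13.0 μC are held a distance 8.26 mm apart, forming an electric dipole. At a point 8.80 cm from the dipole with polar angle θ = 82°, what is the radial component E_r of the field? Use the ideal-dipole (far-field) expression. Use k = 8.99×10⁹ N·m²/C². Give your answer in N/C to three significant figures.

Dipole moment p = qd = (1.30×10⁻⁵ C)(0.00826 m) = 1.074×10⁻⁷ C·m.
For a dipole, E_r = (2kp cosθ)/r³.
kp/r³ = (8.99×10⁹)(1.074×10⁻⁷)/(0.0880)³ = 1.417×10⁶ N/C.
E_r = 2·1.417×10⁶·cos82° = 3.944×10⁵ N/C.

E_r ≈ 3.94×10⁵ N/C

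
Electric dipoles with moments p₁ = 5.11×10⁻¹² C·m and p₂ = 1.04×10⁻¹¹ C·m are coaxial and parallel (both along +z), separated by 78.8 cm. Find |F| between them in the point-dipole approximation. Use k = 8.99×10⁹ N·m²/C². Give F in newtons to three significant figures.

F ≈ 7.43×10⁻¹² N

On-axis field of dipole 1 at distance r: E = 2kp₁/r³. Force on dipole 2 is F = p₂·dE/dr (gradient along axis).
dE/dr = −6kp₁/r⁴, so |F| = 6kp₁p₂/r⁴ (attractive for aligned moments).
F = 6(8.99×10⁹)(5.11×10⁻¹²)(1.04×10⁻¹¹)/(0.788)⁴ = 7.435×10⁻¹² N.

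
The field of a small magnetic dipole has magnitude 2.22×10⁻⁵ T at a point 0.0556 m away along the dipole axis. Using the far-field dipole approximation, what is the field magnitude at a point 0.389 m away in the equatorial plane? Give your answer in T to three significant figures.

B ≈ 3.24×10⁻⁸ T

Dipole fields scale as 1/r³ in the far field.
The axial field is twice the equatorial field at the same r, so the geometry factor is 1/2.
B₂ = B₁ · (1/2) · (r₁/r₂)³ = 2.22×10⁻⁵ · 0.5 · (0.0556/0.389)³.
(r₁/r₂)³ = (0.1429)³ = 0.00292.
B₂ ≈ 3.241×10⁻⁸ T.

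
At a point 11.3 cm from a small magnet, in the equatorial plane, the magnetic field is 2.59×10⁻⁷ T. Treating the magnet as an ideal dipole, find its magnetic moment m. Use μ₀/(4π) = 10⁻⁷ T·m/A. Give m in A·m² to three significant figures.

m ≈ 0.00374 A·m²

In the equatorial plane B = (μ₀/4π)·m/r³, so m = Br³·4π/(μ₀).
m = (2.59×10⁻⁷)·(0.113)³ / (10⁻⁷) = 0.003737 A·m².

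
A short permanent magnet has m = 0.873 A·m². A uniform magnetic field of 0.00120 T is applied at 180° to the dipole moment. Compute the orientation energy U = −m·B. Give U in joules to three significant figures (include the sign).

U ≈ 0.00105 J

U = −m·B = −mB cosθ.
U = −(0.873)(0.00120)·cos180° = 0.001048 J.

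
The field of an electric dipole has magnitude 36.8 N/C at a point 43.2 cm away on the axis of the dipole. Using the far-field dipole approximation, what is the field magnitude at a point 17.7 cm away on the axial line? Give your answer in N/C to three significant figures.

E ≈ 535 N/C

Dipole fields scale as 1/r³ in the far field; the geometry is the same at both points.
E₂ = E₁ · (r₁/r₂)³ = 36.8 · (43.2/17.7)³.
(r₁/r₂)³ = (2.441)³ = 14.54.
E₂ ≈ 535.0 N/C.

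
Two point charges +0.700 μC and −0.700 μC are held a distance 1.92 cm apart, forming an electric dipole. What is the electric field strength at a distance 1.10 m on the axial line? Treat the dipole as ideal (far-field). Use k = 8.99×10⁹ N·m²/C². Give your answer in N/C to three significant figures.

Dipole moment p = qd = (7.00×10⁻⁷ C)(0.0192 m) = 1.344×10⁻⁸ C·m.
On the dipole axis E = 2kp/r³.
E = 2·(8.99×10⁹)(1.344×10⁻⁸) / (1.10)³ = 181.6 N/C.

E ≈ 182 N/C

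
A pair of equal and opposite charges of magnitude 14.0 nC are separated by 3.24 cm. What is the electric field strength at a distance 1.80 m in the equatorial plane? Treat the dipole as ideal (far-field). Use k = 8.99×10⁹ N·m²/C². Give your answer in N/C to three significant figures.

Dipole moment p = qd = (1.40×10⁻⁸ C)(0.0324 m) = 4.536×10⁻¹⁰ C·m.
On the perpendicular bisector E = kp/r³ (half the axial value at the same distance).
E = (8.99×10⁹)(4.536×10⁻¹⁰) / (1.80)³ = 0.6992 N/C.

E ≈ 0.699 N/C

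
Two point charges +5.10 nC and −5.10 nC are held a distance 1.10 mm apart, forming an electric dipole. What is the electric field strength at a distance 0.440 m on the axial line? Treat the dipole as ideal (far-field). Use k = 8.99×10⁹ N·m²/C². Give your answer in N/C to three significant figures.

Dipole moment p = qd = (5.10×10⁻⁹ C)(0.00110 m) = 5.61×10⁻¹² C·m.
On the dipole axis E = 2kp/r³.
E = 2·(8.99×10⁹)(5.61×10⁻¹²) / (0.440)³ = 1.184 N/C.

E ≈ 1.18 N/C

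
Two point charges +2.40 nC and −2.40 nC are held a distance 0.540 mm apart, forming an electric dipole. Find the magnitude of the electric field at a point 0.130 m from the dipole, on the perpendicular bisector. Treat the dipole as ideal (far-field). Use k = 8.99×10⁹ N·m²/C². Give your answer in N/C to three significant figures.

E ≈ 5.30 N/C

Dipole moment p = qd = (2.40×10⁻⁹ C)(5.40×10⁻⁴ m) = 1.296×10⁻¹² C·m.
On the perpendicular bisector E = kp/r³ (half the axial value at the same distance).
E = (8.99×10⁹)(1.296×10⁻¹²) / (0.130)³ = 5.303 N/C.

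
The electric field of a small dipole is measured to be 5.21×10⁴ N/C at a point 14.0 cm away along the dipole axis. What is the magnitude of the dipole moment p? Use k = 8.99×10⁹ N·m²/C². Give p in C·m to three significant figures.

p ≈ 7.95×10⁻⁹ C·m

On axis E = 2kp/r³, so p = Er³/(2k).
p = (5.21×10⁴)·(0.140)³ / (2·8.99×10⁹) = 7.951×10⁻⁹ C·m.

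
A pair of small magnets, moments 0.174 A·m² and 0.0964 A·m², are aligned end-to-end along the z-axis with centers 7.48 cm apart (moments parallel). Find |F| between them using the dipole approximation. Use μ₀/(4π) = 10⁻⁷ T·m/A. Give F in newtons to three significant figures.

F ≈ 3.21×10⁻⁴ N

On-axis B of dipole 1: B = (μ₀/4π)·2m₁/r³. Force on dipole 2: F = m₂·dB/dr.
dB/dr = −(μ₀/4π)·6m₁/r⁴, so |F| = (μ₀/4π)·6m₁m₂/r⁴.
F = 6(10⁻⁷)(0.174)(0.0964)/(0.0748)⁴ = 3.215×10⁻⁴ N.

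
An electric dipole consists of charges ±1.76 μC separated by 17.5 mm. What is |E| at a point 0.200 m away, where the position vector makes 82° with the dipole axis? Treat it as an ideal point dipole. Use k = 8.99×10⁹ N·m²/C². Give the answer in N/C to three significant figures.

E ≈ 3.56×10⁴ N/C

Dipole moment p = qd = (1.76×10⁻⁶ C)(0.0175 m) = 3.08×10⁻⁸ C·m.
At angle θ the dipole field magnitude is E = (kp/r³)·√(1 + 3cos²θ).
kp/r³ = (8.99×10⁹)(3.08×10⁻⁸) / (0.200)³ = 3.461×10⁴ N/C.
√(1 + 3cos²82°) = √(1 + 3·0.0194) = √1.0581 ≈ 1.0286.
E ≈ 3.461×10⁴ × 1.029 = 3.560×10⁴ N/C.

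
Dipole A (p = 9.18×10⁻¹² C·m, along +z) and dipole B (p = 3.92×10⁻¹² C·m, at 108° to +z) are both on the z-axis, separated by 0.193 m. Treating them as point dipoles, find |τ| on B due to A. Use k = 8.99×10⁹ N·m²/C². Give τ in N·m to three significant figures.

The second dipole sits on the axis of the first, so the field there is axial: E₁ = 2kp₁/r³ along +z.
E₁ = 2(8.99×10⁹)(9.18×10⁻¹²)/(0.193)³ = 22.96 N/C.
Torque on the second dipole: τ = p₂ E₁ sinθ.
τ = (3.92×10⁻¹²)(22.96)·sin108° = 8.560×10⁻¹¹ N·m.

τ ≈ 8.56×10⁻¹¹ N·m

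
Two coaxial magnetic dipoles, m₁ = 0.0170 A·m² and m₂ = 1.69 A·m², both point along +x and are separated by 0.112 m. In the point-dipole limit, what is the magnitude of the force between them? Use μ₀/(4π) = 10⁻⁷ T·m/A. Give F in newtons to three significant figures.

On-axis B of dipole 1: B = (μ₀/4π)·2m₁/r³. Force on dipole 2: F = m₂·dB/dr.
dB/dr = −(μ₀/4π)·6m₁/r⁴, so |F| = (μ₀/4π)·6m₁m₂/r⁴.
F = 6(10⁻⁷)(0.0170)(1.69)/(0.112)⁴ = 1.096×10⁻⁴ N.

F ≈ 1.10×10⁻⁴ N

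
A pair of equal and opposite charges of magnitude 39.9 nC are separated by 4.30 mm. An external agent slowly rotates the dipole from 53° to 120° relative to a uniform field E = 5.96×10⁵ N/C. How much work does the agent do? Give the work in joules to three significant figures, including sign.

W ≈ 1.13×10⁻⁴ J

Dipole moment p = qd = (3.99×10⁻⁸ C)(0.00430 m) = 1.716×10⁻¹⁰ C·m.
W_ext = ΔU = U(θ₂) − U(θ₁) = −pE cosθ₂ − (−pE cosθ₁) = pE(cosθ₁ − cosθ₂).
W = (1.716×10⁻¹⁰)(5.96×10⁵)·(cos53° − cos120°) = (1.023×10⁻⁴)·(+1.1018) = 1.127×10⁻⁴ J.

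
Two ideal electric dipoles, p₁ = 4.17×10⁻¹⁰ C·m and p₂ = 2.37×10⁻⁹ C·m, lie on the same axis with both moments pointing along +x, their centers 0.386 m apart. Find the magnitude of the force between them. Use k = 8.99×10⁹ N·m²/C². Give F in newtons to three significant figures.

F ≈ 2.40×10⁻⁶ N

On-axis field of dipole 1 at distance r: E = 2kp₁/r³. Force on dipole 2 is F = p₂·dE/dr (gradient along axis).
dE/dr = −6kp₁/r⁴, so |F| = 6kp₁p₂/r⁴ (attractive for aligned moments).
F = 6(8.99×10⁹)(4.17×10⁻¹⁰)(2.37×10⁻⁹)/(0.386)⁴ = 2.401×10⁻⁶ N.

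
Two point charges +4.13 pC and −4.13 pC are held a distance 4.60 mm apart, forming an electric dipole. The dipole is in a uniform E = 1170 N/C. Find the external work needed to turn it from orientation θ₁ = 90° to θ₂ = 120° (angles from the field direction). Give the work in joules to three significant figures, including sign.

W ≈ 1.11×10⁻¹¹ J

Dipole moment p = qd = (4.13×10⁻¹² C)(0.00460 m) = 1.90×10⁻¹⁴ C·m.
W_ext = ΔU = U(θ₂) − U(θ₁) = −pE cosθ₂ − (−pE cosθ₁) = pE(cosθ₁ − cosθ₂).
W = (1.90×10⁻¹⁴)(1170)·(cos90° − cos120°) = (2.223×10⁻¹¹)·(+0.5000) = 1.111×10⁻¹¹ J.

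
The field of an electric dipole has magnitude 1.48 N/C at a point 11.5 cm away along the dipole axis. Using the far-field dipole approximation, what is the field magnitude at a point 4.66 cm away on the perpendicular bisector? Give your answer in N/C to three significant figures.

E ≈ 11.1 N/C

Dipole fields scale as 1/r³ in the far field.
The axial field is twice the equatorial field at the same r, so the geometry factor is 1/2.
E₂ = E₁ · (1/2) · (r₁/r₂)³ = 1.48 · 0.5 · (11.5/4.66)³.
(r₁/r₂)³ = (2.468)³ = 15.03.
E₂ ≈ 11.12 N/C.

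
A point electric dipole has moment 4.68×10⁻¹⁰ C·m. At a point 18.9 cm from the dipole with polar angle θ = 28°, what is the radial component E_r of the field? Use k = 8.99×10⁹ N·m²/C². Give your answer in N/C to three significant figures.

E_r ≈ 1100 N/C

For a dipole, E_r = (2kp cosθ)/r³.
kp/r³ = (8.99×10⁹)(4.68×10⁻¹⁰)/(0.189)³ = 623.2 N/C.
E_r = 2·623.2·cos28° = 1100 N/C.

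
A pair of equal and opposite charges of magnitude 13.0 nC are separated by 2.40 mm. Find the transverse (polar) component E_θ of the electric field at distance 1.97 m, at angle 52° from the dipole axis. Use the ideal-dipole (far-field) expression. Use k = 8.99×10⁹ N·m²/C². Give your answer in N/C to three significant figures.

Dipole moment p = qd = (1.30×10⁻⁸ C)(0.00240 m) = 3.12×10⁻¹¹ C·m.
For a dipole, E_θ = (kp sinθ)/r³.
kp/r³ = (8.99×10⁹)(3.12×10⁻¹¹)/(1.97)³ = 0.03669 N/C.
E_θ = 0.03669·sin52° = 0.02891 N/C.

E_θ ≈ 0.0289 N/C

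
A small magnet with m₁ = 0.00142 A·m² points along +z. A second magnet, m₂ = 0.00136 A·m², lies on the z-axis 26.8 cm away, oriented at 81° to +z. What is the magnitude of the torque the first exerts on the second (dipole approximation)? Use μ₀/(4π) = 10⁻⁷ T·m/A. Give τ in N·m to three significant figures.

Dipole B is on the axis of dipole A, so B₁ there is axial: B₁ = (μ₀/4π)·2m₁/r³ along +z.
B₁ = 2(10⁻⁷)(0.00142)/(0.268)³ = 1.475×10⁻⁸ T.
τ = m₂ B₁ sinθ.
τ = (0.00136)(1.475×10⁻⁸)·sin81° = 1.982×10⁻¹¹ N·m.

τ ≈ 1.98×10⁻¹¹ N·m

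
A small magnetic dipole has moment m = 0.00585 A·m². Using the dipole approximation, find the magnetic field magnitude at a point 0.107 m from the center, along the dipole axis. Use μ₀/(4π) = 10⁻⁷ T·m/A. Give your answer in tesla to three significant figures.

B ≈ 9.55×10⁻⁷ T

On axis B = (μ₀/4π)·2m/r³.
B = 2·(10⁻⁷)·(0.00585) / (0.107)³ = 9.551×10⁻⁷ T.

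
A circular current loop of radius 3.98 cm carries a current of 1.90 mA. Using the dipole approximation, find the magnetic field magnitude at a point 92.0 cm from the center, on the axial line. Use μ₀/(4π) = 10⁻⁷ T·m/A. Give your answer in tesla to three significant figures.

Magnetic moment m = IA = Iπa² = (0.00190)·π·(0.0398)² = 9.455×10⁻⁶ A·m².
On axis B = (μ₀/4π)·2m/r³.
B = 2·(10⁻⁷)·(9.455×10⁻⁶) / (0.920)³ = 2.428×10⁻¹² T.

B ≈ 2.43×10⁻¹² T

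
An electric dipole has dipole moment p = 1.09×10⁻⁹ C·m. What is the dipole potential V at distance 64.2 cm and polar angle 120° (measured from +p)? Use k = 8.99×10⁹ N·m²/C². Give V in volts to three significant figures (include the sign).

The dipole potential is V = kp cosθ / r².
V = (8.99×10⁹)(1.09×10⁻⁹)·cos120° / (0.642)² = -11.89 V.

V ≈ -11.9 V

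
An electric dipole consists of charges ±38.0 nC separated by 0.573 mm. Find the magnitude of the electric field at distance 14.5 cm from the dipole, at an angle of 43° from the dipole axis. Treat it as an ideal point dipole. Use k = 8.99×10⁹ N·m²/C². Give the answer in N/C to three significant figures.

E ≈ 104 N/C

Dipole moment p = qd = (3.80×10⁻⁸ C)(5.73×10⁻⁴ m) = 2.177×10⁻¹¹ C·m.
At angle θ the dipole field magnitude is E = (kp/r³)·√(1 + 3cos²θ).
kp/r³ = (8.99×10⁹)(2.177×10⁻¹¹) / (0.145)³ = 64.20 N/C.
√(1 + 3cos²43°) = √(1 + 3·0.5349) = √2.6046 ≈ 1.6139.
E ≈ 64.20 × 1.614 = 103.6 N/C.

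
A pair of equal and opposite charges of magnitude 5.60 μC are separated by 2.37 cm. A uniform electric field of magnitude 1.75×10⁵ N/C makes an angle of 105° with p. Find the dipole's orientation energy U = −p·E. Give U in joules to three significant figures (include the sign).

Dipole moment p = qd = (5.60×10⁻⁶ C)(0.0237 m) = 1.327×10⁻⁷ C·m.
U = −p·E = −pE cosθ.
U = −(1.327×10⁻⁷)(1.75×10⁵)·cos105° = 0.006010 J.

U ≈ 0.00601 J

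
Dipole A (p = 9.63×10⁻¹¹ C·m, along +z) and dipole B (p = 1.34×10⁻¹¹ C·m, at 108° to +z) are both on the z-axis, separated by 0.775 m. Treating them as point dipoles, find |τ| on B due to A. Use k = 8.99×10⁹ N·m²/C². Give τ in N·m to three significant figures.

The second dipole sits on the axis of the first, so the field there is axial: E₁ = 2kp₁/r³ along +z.
E₁ = 2(8.99×10⁹)(9.63×10⁻¹¹)/(0.775)³ = 3.720 N/C.
Torque on the second dipole: τ = p₂ E₁ sinθ.
τ = (1.34×10⁻¹¹)(3.720)·sin108° = 4.740×10⁻¹¹ N·m.

τ ≈ 4.74×10⁻¹¹ N·m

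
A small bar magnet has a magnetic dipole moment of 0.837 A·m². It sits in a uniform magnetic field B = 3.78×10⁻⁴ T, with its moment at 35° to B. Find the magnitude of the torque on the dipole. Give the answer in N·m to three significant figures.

τ ≈ 1.81×10⁻⁴ N·m

Torque on a magnetic dipole: τ = mB sinθ.
τ = (0.837)(3.78×10⁻⁴)·sin35° = 1.815×10⁻⁴ N·m.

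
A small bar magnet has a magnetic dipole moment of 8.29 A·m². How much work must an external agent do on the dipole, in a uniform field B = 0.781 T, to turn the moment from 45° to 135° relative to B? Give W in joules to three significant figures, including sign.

W_ext = ΔU = −mB cosθ₂ + mB cosθ₁ = mB(cosθ₁ − cosθ₂).
W = (8.29)(0.781)·(cos45° − cos135°) = (6.474)·(+1.4142) = 9.156 J.

W ≈ 9.16 J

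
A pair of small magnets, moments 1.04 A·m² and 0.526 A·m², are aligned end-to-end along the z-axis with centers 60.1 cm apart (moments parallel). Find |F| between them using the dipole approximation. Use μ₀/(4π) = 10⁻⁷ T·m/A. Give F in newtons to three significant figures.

F ≈ 2.52×10⁻⁶ N

On-axis B of dipole 1: B = (μ₀/4π)·2m₁/r³. Force on dipole 2: F = m₂·dB/dr.
dB/dr = −(μ₀/4π)·6m₁/r⁴, so |F| = (μ₀/4π)·6m₁m₂/r⁴.
F = 6(10⁻⁷)(1.04)(0.526)/(0.601)⁴ = 2.516×10⁻⁶ N.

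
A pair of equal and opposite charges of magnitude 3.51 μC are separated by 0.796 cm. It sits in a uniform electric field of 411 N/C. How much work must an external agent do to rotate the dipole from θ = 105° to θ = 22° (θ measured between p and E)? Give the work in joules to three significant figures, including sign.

W ≈ -1.36×10⁻⁵ J

Dipole moment p = qd = (3.51×10⁻⁶ C)(0.00796 m) = 2.794×10⁻⁸ C·m.
W_ext = ΔU = U(θ₂) − U(θ₁) = −pE cosθ₂ − (−pE cosθ₁) = pE(cosθ₁ − cosθ₂).
W = (2.794×10⁻⁸)(411)·(cos105° − cos22°) = (1.148×10⁻⁵)·(-1.1860) = -1.362×10⁻⁵ J.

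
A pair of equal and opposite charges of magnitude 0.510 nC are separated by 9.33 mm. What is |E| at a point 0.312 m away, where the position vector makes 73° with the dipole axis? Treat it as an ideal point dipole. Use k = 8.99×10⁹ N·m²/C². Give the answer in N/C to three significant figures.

E ≈ 1.58 N/C

Dipole moment p = qd = (5.10×10⁻¹⁰ C)(0.00933 m) = 4.758×10⁻¹² C·m.
At angle θ the dipole field magnitude is E = (kp/r³)·√(1 + 3cos²θ).
kp/r³ = (8.99×10⁹)(4.758×10⁻¹²) / (0.312)³ = 1.408 N/C.
√(1 + 3cos²73°) = √(1 + 3·0.0855) = √1.2564 ≈ 1.1209.
E ≈ 1.408 × 1.121 = 1.579 N/C.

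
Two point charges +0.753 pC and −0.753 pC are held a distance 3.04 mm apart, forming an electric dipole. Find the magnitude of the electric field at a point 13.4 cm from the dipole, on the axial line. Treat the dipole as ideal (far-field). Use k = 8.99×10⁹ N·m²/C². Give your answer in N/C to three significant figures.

Dipole moment p = qd = (7.53×10⁻¹³ C)(0.00304 m) = 2.289×10⁻¹⁵ C·m.
On the dipole axis E = 2kp/r³.
E = 2·(8.99×10⁹)(2.289×10⁻¹⁵) / (0.134)³ = 0.01710 N/C.

E ≈ 0.0171 N/C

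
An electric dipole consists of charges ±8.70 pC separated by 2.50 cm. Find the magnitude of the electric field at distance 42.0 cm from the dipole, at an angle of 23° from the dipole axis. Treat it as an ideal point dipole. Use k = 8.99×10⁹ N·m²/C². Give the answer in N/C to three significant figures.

Dipole moment p = qd = (8.70×10⁻¹² C)(0.0250 m) = 2.175×10⁻¹³ C·m.
At angle θ the dipole field magnitude is E = (kp/r³)·√(1 + 3cos²θ).
kp/r³ = (8.99×10⁹)(2.175×10⁻¹³) / (0.420)³ = 0.02639 N/C.
√(1 + 3cos²23°) = √(1 + 3·0.8473) = √3.5420 ≈ 1.8820.
E ≈ 0.02639 × 1.882 = 0.04967 N/C.

E ≈ 0.0497 N/C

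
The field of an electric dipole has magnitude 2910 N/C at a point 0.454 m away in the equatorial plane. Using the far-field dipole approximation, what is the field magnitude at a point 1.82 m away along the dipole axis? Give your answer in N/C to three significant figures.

E ≈ 90.3 N/C

Dipole fields scale as 1/r³ in the far field.
The axial field is twice the equatorial field at the same r, so the geometry factor is 2/1.
E₂ = E₁ · (2/1) · (r₁/r₂)³ = 2910 · 2 · (0.454/1.82)³.
(r₁/r₂)³ = (0.2495)³ = 0.01552.
E₂ ≈ 90.34 N/C.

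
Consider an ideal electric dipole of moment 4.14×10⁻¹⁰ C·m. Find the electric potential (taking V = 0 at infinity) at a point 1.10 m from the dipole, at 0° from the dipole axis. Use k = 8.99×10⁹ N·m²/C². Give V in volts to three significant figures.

V ≈ 3.08 V

The dipole potential is V = kp cosθ / r².
V = (8.99×10⁹)(4.14×10⁻¹⁰)·cos0° / (1.10)² = 3.076 V.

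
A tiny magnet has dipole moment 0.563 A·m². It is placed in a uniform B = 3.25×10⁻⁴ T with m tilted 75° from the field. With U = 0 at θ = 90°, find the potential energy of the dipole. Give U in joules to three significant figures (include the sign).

U = −m·B = −mB cosθ.
U = −(0.563)(3.25×10⁻⁴)·cos75° = -4.736×10⁻⁵ J.

U ≈ -4.74×10⁻⁵ J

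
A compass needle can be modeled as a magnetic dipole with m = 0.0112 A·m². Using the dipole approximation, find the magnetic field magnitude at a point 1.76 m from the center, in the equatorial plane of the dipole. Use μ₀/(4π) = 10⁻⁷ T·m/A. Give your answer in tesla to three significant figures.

In the equatorial plane B = (μ₀/4π)·m/r³ (half the axial value).
B = (10⁻⁷)·(0.0112) / (1.76)³ = 2.054×10⁻¹⁰ T.

B ≈ 2.05×10⁻¹⁰ T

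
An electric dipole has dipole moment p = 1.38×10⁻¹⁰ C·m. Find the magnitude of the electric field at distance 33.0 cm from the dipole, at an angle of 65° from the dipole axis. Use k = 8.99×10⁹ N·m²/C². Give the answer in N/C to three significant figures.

At angle θ the dipole field magnitude is E = (kp/r³)·√(1 + 3cos²θ).
kp/r³ = (8.99×10⁹)(1.38×10⁻¹⁰) / (0.330)³ = 34.52 N/C.
√(1 + 3cos²65°) = √(1 + 3·0.1786) = √1.5358 ≈ 1.2393.
E ≈ 34.52 × 1.239 = 42.78 N/C.

E ≈ 42.8 N/C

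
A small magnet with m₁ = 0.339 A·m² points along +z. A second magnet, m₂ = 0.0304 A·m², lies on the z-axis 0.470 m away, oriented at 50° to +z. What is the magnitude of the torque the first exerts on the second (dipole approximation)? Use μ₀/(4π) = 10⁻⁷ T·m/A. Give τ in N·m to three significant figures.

τ ≈ 1.52×10⁻⁸ N·m

Dipole B is on the axis of dipole A, so B₁ there is axial: B₁ = (μ₀/4π)·2m₁/r³ along +z.
B₁ = 2(10⁻⁷)(0.339)/(0.470)³ = 6.530×10⁻⁷ T.
τ = m₂ B₁ sinθ.
τ = (0.0304)(6.530×10⁻⁷)·sin50° = 1.521×10⁻⁸ N·m.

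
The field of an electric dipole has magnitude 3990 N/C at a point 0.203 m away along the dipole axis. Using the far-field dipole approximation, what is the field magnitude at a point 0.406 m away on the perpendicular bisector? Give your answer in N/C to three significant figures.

Dipole fields scale as 1/r³ in the far field.
The axial field is twice the equatorial field at the same r, so the geometry factor is 1/2.
E₂ = E₁ · (1/2) · (r₁/r₂)³ = 3990 · 0.5 · (0.203/0.406)³.
(r₁/r₂)³ = (0.5)³ = 0.125.
E₂ ≈ 249.4 N/C.

E ≈ 249 N/C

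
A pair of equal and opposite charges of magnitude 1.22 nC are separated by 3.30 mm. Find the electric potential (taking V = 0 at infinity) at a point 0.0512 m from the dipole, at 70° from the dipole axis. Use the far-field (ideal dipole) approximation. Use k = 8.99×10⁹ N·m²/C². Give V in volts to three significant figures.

V ≈ 4.72 V

Dipole moment p = qd = (1.22×10⁻⁹ C)(0.00330 m) = 4.026×10⁻¹² C·m.
The dipole potential is V = kp cosθ / r².
V = (8.99×10⁹)(4.026×10⁻¹²)·cos70° / (0.0512)² = 4.722 V.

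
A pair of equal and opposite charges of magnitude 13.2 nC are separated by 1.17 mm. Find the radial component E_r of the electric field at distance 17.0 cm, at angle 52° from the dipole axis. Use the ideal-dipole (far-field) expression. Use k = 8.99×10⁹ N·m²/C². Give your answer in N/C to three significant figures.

E_r ≈ 34.8 N/C

Dipole moment p = qd = (1.32×10⁻⁸ C)(0.00117 m) = 1.544×10⁻¹¹ C·m.
For a dipole, E_r = (2kp cosθ)/r³.
kp/r³ = (8.99×10⁹)(1.544×10⁻¹¹)/(0.170)³ = 28.25 N/C.
E_r = 2·28.25·cos52° = 34.79 N/C.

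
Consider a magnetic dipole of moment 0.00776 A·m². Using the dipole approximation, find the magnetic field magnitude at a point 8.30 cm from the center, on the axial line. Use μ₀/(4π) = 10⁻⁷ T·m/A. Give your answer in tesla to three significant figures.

B ≈ 2.71×10⁻⁶ T

On axis B = (μ₀/4π)·2m/r³.
B = 2·(10⁻⁷)·(0.00776) / (0.0830)³ = 2.714×10⁻⁶ T.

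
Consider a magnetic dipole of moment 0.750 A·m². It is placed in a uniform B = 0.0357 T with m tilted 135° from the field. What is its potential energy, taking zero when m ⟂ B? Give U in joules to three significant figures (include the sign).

U = −m·B = −mB cosθ.
U = −(0.750)(0.0357)·cos135° = 0.01893 J.

U ≈ 0.0189 J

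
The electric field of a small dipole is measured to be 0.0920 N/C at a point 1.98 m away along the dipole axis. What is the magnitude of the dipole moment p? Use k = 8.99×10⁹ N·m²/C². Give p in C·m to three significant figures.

On axis E = 2kp/r³, so p = Er³/(2k).
p = (0.0920)·(1.98)³ / (2·8.99×10⁹) = 3.972×10⁻¹¹ C·m.

p ≈ 3.97×10⁻¹¹ C·m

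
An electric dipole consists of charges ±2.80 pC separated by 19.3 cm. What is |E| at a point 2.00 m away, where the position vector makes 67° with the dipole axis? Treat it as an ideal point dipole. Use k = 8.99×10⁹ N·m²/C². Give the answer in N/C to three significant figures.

E ≈ 7.33×10⁻⁴ N/C

Dipole moment p = qd = (2.80×10⁻¹² C)(0.193 m) = 5.404×10⁻¹³ C·m.
At angle θ the dipole field magnitude is E = (kp/r³)·√(1 + 3cos²θ).
kp/r³ = (8.99×10⁹)(5.404×10⁻¹³) / (2.00)³ = 6.073×10⁻⁴ N/C.
√(1 + 3cos²67°) = √(1 + 3·0.1527) = √1.4580 ≈ 1.2075.
E ≈ 6.073×10⁻⁴ × 1.207 = 7.333×10⁻⁴ N/C.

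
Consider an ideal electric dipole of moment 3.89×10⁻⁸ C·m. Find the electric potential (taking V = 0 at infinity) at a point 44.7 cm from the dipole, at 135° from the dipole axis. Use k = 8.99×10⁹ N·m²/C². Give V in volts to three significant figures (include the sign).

V ≈ -1240 V

The dipole potential is V = kp cosθ / r².
V = (8.99×10⁹)(3.89×10⁻⁸)·cos135° / (0.447)² = -1238 V.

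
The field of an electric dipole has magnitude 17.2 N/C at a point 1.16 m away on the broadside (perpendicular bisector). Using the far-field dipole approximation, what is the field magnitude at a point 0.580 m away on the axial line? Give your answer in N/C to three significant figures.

Dipole fields scale as 1/r³ in the far field.
The axial field is twice the equatorial field at the same r, so the geometry factor is 2/1.
E₂ = E₁ · (2/1) · (r₁/r₂)³ = 17.2 · 2 · (1.16/0.580)³.
(r₁/r₂)³ = (2)³ = 8.
E₂ ≈ 275.2 N/C.

E ≈ 275 N/C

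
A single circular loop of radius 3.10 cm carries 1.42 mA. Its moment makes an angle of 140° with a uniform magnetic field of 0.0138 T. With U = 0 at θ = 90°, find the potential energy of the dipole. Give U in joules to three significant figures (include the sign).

Magnetic moment m = IA = Iπa² = (0.00142)·π·(0.0310)² = 4.287×10⁻⁶ A·m².
U = −m·B = −mB cosθ.
U = −(4.287×10⁻⁶)(0.0138)·cos140° = 4.532×10⁻⁸ J.

U ≈ 4.53×10⁻⁸ J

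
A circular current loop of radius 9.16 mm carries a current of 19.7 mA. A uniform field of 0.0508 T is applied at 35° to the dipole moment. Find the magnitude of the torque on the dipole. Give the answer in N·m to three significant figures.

τ ≈ 1.51×10⁻⁷ N·m

Magnetic moment m = IA = Iπa² = (0.0197)·π·(0.00916)² = 5.193×10⁻⁶ A·m².
Torque on a magnetic dipole: τ = mB sinθ.
τ = (5.193×10⁻⁶)(0.0508)·sin35° = 1.513×10⁻⁷ N·m.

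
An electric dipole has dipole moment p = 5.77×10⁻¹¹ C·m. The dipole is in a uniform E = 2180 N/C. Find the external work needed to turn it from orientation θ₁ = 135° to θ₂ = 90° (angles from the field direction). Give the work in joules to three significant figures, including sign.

W ≈ -8.89×10⁻⁸ J

W_ext = ΔU = U(θ₂) − U(θ₁) = −pE cosθ₂ − (−pE cosθ₁) = pE(cosθ₁ − cosθ₂).
W = (5.77×10⁻¹¹)(2180)·(cos135° − cos90°) = (1.258×10⁻⁷)·(-0.7071) = -8.894×10⁻⁸ J.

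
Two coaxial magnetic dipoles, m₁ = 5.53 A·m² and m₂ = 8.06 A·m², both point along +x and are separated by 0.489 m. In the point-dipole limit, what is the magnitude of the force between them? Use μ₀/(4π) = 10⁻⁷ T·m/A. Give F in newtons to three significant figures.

On-axis B of dipole 1: B = (μ₀/4π)·2m₁/r³. Force on dipole 2: F = m₂·dB/dr.
dB/dr = −(μ₀/4π)·6m₁/r⁴, so |F| = (μ₀/4π)·6m₁m₂/r⁴.
F = 6(10⁻⁷)(5.53)(8.06)/(0.489)⁴ = 4.677×10⁻⁴ N.

F ≈ 4.68×10⁻⁴ N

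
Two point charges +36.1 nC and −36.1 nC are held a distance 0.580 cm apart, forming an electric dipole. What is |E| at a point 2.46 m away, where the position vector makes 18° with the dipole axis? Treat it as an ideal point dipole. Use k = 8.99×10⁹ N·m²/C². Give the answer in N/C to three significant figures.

E ≈ 0.244 N/C

Dipole moment p = qd = (3.61×10⁻⁸ C)(0.00580 m) = 2.094×10⁻¹⁰ C·m.
At angle θ the dipole field magnitude is E = (kp/r³)·√(1 + 3cos²θ).
kp/r³ = (8.99×10⁹)(2.094×10⁻¹⁰) / (2.46)³ = 0.1265 N/C.
√(1 + 3cos²18°) = √(1 + 3·0.9045) = √3.7135 ≈ 1.9271.
E ≈ 0.1265 × 1.927 = 0.2437 N/C.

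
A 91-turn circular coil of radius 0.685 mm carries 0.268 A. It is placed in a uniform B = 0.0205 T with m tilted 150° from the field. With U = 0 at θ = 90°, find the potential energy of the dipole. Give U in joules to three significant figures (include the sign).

m = NIA = NIπa² = 91·(0.268)·π·(6.85×10⁻⁴)² = 3.595×10⁻⁵ A·m².
U = −m·B = −mB cosθ.
U = −(3.595×10⁻⁵)(0.0205)·cos150° = 6.382×10⁻⁷ J.

U ≈ 6.38×10⁻⁷ J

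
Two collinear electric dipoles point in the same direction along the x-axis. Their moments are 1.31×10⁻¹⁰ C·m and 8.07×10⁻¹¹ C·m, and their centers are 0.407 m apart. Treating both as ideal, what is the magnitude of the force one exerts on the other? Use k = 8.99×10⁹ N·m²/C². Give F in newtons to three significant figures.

F ≈ 2.08×10⁻⁸ N

On-axis field of dipole 1 at distance r: E = 2kp₁/r³. Force on dipole 2 is F = p₂·dE/dr (gradient along axis).
dE/dr = −6kp₁/r⁴, so |F| = 6kp₁p₂/r⁴ (attractive for aligned moments).
F = 6(8.99×10⁹)(1.31×10⁻¹⁰)(8.07×10⁻¹¹)/(0.407)⁴ = 2.078×10⁻⁸ N.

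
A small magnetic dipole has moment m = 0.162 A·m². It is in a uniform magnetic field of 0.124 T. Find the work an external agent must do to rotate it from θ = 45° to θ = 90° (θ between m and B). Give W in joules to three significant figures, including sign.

W ≈ 0.0142 J

W_ext = ΔU = −mB cosθ₂ + mB cosθ₁ = mB(cosθ₁ − cosθ₂).
W = (0.162)(0.124)·(cos45° − cos90°) = (0.02009)·(+0.7071) = 0.01420 J.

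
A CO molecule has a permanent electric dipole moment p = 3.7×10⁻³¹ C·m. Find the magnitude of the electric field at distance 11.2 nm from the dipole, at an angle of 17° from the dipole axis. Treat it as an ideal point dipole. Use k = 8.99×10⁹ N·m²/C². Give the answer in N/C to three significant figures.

E ≈ 4580 N/C

At angle θ the dipole field magnitude is E = (kp/r³)·√(1 + 3cos²θ).
kp/r³ = (8.99×10⁹)(3.70×10⁻³¹) / (1.12×10⁻⁸)³ = 2368 N/C.
√(1 + 3cos²17°) = √(1 + 3·0.9145) = √3.7436 ≈ 1.9348.
E ≈ 2368 × 1.935 = 4581 N/C.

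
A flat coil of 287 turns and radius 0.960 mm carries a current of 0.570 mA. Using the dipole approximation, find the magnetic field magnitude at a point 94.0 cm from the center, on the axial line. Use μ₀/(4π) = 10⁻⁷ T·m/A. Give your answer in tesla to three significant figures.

B ≈ 1.14×10⁻¹³ T

m = NIA = NIπa² = 287·(5.70×10⁻⁴)·π·(9.60×10⁻⁴)² = 4.736×10⁻⁷ A·m².
On axis B = (μ₀/4π)·2m/r³.
B = 2·(10⁻⁷)·(4.736×10⁻⁷) / (0.940)³ = 1.140×10⁻¹³ T.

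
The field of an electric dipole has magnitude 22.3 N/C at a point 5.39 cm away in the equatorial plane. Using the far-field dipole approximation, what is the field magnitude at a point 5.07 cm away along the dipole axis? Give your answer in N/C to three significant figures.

E ≈ 53.6 N/C

Dipole fields scale as 1/r³ in the far field.
The axial field is twice the equatorial field at the same r, so the geometry factor is 2/1.
E₂ = E₁ · (2/1) · (r₁/r₂)³ = 22.3 · 2 · (5.39/5.07)³.
(r₁/r₂)³ = (1.063)³ = 1.202.
E₂ ≈ 53.59 N/C.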